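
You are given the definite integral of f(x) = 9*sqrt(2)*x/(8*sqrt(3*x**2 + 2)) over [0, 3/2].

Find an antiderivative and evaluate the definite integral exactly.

Antiderivative: F(x) = 3*sqrt(2)*sqrt(3*x**2 + 2)/8; value = -3/4 + 3*sqrt(70)/16

The substitution u = 3*x**2/2 + 1 works: f is exactly (dF/du)*(du/dx) for that inner function.
F(x) = 3*sqrt(2)*sqrt(3*x**2 + 2)/8 is an antiderivative of f.
Check: d/dx[3*sqrt(2)*sqrt(3*x**2 + 2)/8] = 9*sqrt(2)*x/(8*sqrt(3*x**2 + 2)) = f(x).
F(3/2) = 3*sqrt(70)/16; F(0) = 3/4.
Integral = F(3/2) - F(0) = -3/4 + 3*sqrt(70)/16.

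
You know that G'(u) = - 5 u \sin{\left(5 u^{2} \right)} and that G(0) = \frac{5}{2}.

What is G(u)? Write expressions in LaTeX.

G(u) = \frac{\cos{\left(5 u^{2} \right)}}{2} + 2

The substitution w = 5 u^{2} works: G'(u) is exactly (dG/dw)*(dw/du) for that inner function.
A general antiderivative is \frac{\cos{\left(5 u^{2} \right)}}{2} + C.
The condition gives C = \frac{5}{2} - (\frac{1}{2}) = 2.
So G(u) = \frac{\cos{\left(5 u^{2} \right)}}{2} + 2.
Check: d/du[\frac{\cos{\left(5 u^{2} \right)}}{2} + 2] = - 5 u \sin{\left(5 u^{2} \right)} = G'(u).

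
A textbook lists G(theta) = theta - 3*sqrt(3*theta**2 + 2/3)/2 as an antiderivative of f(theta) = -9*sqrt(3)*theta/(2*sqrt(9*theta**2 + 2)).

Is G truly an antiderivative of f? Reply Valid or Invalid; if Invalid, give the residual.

Invalid: d/dtheta[G] - f = 1, which is not 0.

d/dtheta[G] = (-9*sqrt(3)*theta + 2*sqrt(9*theta**2 + 2))/(2*sqrt(9*theta**2 + 2))
d/dtheta[G] - f(theta) = 1 != 0.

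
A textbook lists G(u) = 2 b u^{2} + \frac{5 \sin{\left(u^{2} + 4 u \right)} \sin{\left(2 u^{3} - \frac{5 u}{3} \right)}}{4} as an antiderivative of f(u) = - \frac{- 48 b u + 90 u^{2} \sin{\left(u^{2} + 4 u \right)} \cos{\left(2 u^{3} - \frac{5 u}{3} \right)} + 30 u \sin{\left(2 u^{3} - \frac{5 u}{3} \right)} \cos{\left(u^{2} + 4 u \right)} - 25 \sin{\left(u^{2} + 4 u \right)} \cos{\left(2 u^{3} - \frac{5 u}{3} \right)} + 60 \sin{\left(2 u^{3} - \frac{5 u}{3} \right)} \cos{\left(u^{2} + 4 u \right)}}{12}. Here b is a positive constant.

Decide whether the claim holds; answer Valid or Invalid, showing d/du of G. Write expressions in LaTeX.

Invalid: d/du[G] - f = 15 u^{2} \sin{\left(u^{2} + 4 u \right)} \cos{\left(2 u^{3} - \frac{5 u}{3} \right)} + 5 u \sin{\left(2 u^{3} - \frac{5 u}{3} \right)} \cos{\left(u^{2} + 4 u \right)} - \frac{25 \sin{\left(u^{2} + 4 u \right)} \cos{\left(2 u^{3} - \frac{5 u}{3} \right)}}{6} + 10 \sin{\left(2 u^{3} - \frac{5 u}{3} \right)} \cos{\left(u^{2} + 4 u \right)}, which is not 0.

d/du[G] = 4 b u + \frac{15 u^{2} \sin{\left(u^{2} + 4 u \right)} \cos{\left(2 u^{3} - \frac{5 u}{3} \right)}}{2} + \frac{5 u \sin{\left(2 u^{3} - \frac{5 u}{3} \right)} \cos{\left(u^{2} + 4 u \right)}}{2} - \frac{25 \sin{\left(u^{2} + 4 u \right)} \cos{\left(2 u^{3} - \frac{5 u}{3} \right)}}{12} + 5 \sin{\left(2 u^{3} - \frac{5 u}{3} \right)} \cos{\left(u^{2} + 4 u \right)}
d/du[G] - f(u) = 15 u^{2} \sin{\left(u^{2} + 4 u \right)} \cos{\left(2 u^{3} - \frac{5 u}{3} \right)} + 5 u \sin{\left(2 u^{3} - \frac{5 u}{3} \right)} \cos{\left(u^{2} + 4 u \right)} - \frac{25 \sin{\left(u^{2} + 4 u \right)} \cos{\left(2 u^{3} - \frac{5 u}{3} \right)}}{6} + 10 \sin{\left(2 u^{3} - \frac{5 u}{3} \right)} \cos{\left(u^{2} + 4 u \right)} != 0.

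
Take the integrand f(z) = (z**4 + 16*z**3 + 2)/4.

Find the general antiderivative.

A candidate is checked by its d/dz: the result must match f(z).
Check: d/dz[z**5/20 + z**4 + z/2] = z**4/4 + 4*z**3 + 1/2, which equals f(z).

F(z) = z**5/20 + z**4 + z/2 + C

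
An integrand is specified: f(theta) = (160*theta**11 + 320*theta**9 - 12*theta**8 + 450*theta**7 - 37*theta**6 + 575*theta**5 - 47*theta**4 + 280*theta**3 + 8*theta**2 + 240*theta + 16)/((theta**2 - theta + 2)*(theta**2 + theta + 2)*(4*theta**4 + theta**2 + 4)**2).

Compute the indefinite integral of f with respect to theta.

Any candidate F(theta) must reproduce f(theta) exactly when differentiated.
Check: d/dtheta[theta/(4*theta**4 + theta**2 + 4) + 5*log(theta**4/2 + 3*theta**2/2 + 2)/2] = (160*theta**11 + 320*theta**9 - 12*theta**8 + 450*theta**7 - 37*theta**6 + 575*theta**5 - 47*theta**4 + 280*theta**3 + 8*theta**2 + 240*theta + 16)/(16*theta**12 + 56*theta**10 + 121*theta**8 + 139*theta**6 + 172*theta**4 + 80*theta**2 + 64), which equals f(theta).

F(theta) = theta/(4*theta**4 + theta**2 + 4) + 5*log(theta**4/2 + 3*theta**2/2 + 2)/2 + C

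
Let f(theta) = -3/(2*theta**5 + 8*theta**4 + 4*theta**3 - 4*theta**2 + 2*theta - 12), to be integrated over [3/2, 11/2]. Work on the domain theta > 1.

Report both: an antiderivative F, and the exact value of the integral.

The denominator factors as 2*(theta - 1)*(theta + 2)*(theta + 3)*(theta**2 + 1); partial fractions split f into directly integrable pieces: 3/(20*(theta**2 + 1)) - 3/(80*(theta + 3)) + 1/(10*(theta + 2)) - 1/(16*(theta - 1)).
F(theta) = -log(theta - 1)/16 + log(theta + 2)/10 - 3*log(theta + 3)/80 + 3*atan(theta)/20 is an antiderivative of f.
Check: d/dtheta[-log(theta - 1)/16 + log(theta + 2)/10 - 3*log(theta + 3)/80 + 3*atan(theta)/20] = -3/(2*theta**5 + 8*theta**4 + 4*theta**3 - 4*theta**2 + 2*theta - 12) = f(theta).
F(11/2) = -log(9/2)/16 - 3*log(17/2)/80 + log(15/2)/10 + 3*atan(11/2)/20; F(3/2) = -3*log(9/2)/80 + log(2)/16 + log(7/2)/10 + 3*atan(3/2)/20.
Integral = F(11/2) - F(3/2) = -3*atan(3/2)/20 - log(7/2)/10 - 3*log(17/2)/80 - log(2)/16 - log(9/2)/40 + log(15/2)/10 + 3*atan(11/2)/20.

Antiderivative: F(theta) = -log(theta - 1)/16 + log(theta + 2)/10 - 3*log(theta + 3)/80 + 3*atan(theta)/20; value = -3*atan(3/2)/20 - log(7/2)/10 - 3*log(17/2)/80 - log(2)/16 - log(9/2)/40 + log(15/2)/10 + 3*atan(11/2)/20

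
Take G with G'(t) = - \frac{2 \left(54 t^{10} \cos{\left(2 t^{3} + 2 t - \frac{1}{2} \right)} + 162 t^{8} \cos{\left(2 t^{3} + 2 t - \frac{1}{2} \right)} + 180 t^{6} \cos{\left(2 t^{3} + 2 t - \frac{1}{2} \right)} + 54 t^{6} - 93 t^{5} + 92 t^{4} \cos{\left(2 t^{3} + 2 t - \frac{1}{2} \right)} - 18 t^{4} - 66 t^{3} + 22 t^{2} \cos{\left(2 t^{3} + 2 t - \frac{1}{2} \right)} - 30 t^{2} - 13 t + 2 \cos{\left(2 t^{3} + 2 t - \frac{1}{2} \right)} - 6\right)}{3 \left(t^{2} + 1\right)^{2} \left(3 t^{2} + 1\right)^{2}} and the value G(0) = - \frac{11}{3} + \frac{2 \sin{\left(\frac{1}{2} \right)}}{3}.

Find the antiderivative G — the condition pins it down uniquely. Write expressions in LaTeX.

Differentiate the proposed G(t) back; it has to land on the given G'(t).
A general antiderivative is \frac{2 t - \frac{5}{3}}{\frac{t^{2}}{2} + \frac{1}{2}} - \frac{2 \sin{\left(2 t^{3} + 2 t - \frac{1}{2} \right)}}{3} - \frac{1}{3 \left(3 t^{2} + 1\right)} + C.
The condition gives C = - \frac{11}{3} + \frac{2 \sin{\left(\frac{1}{2} \right)}}{3} - (- \frac{11}{3} + \frac{2 \sin{\left(\frac{1}{2} \right)}}{3}) = 0.
So G(t) = - \frac{6 t^{4} \sin{\left(2 t^{3} + 2 t - \frac{1}{2} \right)} - 36 t^{3} + 8 t^{2} \sin{\left(2 t^{3} + 2 t - \frac{1}{2} \right)} + 31 t^{2} - 12 t + 2 \sin{\left(2 t^{3} + 2 t - \frac{1}{2} \right)} + 11}{3 \left(t^{2} + 1\right) \left(3 t^{2} + 1\right)}.
Check: d/dt[- \frac{6 t^{4} \sin{\left(2 t^{3} + 2 t - \frac{1}{2} \right)} - 36 t^{3} + 8 t^{2} \sin{\left(2 t^{3} + 2 t - \frac{1}{2} \right)} + 31 t^{2} - 12 t + 2 \sin{\left(2 t^{3} + 2 t - \frac{1}{2} \right)} + 11}{3 \left(t^{2} + 1\right) \left(3 t^{2} + 1\right)}] = \frac{- 108 t^{10} \cos{\left(2 t^{3} + 2 t - \frac{1}{2} \right)} - 324 t^{8} \cos{\left(2 t^{3} + 2 t - \frac{1}{2} \right)} - 360 t^{6} \cos{\left(2 t^{3} + 2 t - \frac{1}{2} \right)} - 108 t^{6} + 186 t^{5} - 184 t^{4} \cos{\left(2 t^{3} + 2 t - \frac{1}{2} \right)} + 36 t^{4} + 132 t^{3} - 44 t^{2} \cos{\left(2 t^{3} + 2 t - \frac{1}{2} \right)} + 60 t^{2} + 26 t - 4 \cos{\left(2 t^{3} + 2 t - \frac{1}{2} \right)} + 12}{27 t^{8} + 72 t^{6} + 66 t^{4} + 24 t^{2} + 3}, which equals G'(t).

G(t) = - \frac{6 t^{4} \sin{\left(2 t^{3} + 2 t - \frac{1}{2} \right)} - 36 t^{3} + 8 t^{2} \sin{\left(2 t^{3} + 2 t - \frac{1}{2} \right)} + 31 t^{2} - 12 t + 2 \sin{\left(2 t^{3} + 2 t - \frac{1}{2} \right)} + 11}{3 \left(t^{2} + 1\right) \left(3 t^{2} + 1\right)}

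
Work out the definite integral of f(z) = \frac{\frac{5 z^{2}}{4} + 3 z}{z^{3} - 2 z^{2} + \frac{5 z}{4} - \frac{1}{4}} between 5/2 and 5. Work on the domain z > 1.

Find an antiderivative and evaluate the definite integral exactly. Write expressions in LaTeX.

Antiderivative: F(z) = 17 \log{\left(z - 1 \right)} - \frac{63 \log{\left(z - \frac{1}{2} \right)}}{4} + \frac{29}{8 z - 4}; value = - \frac{63 \log{\left(\frac{9}{2} \right)}}{4} - 17 \log{\left(\frac{3}{2} \right)} - \frac{145}{144} + \frac{63 \log{\left(2 \right)}}{4} + 17 \log{\left(4 \right)}

Factor the denominator (\left(z - 1\right) \left(2 z - 1\right)^{2}) and decompose: f = - \frac{63}{2 \left(2 z - 1\right)} - \frac{29}{2 \left(2 z - 1\right)^{2}} + \frac{17}{z - 1}; each piece integrates to a log, atan, or power term.
F(z) = 17 \log{\left(z - 1 \right)} - \frac{63 \log{\left(z - \frac{1}{2} \right)}}{4} + \frac{29}{8 z - 4} is an antiderivative of f.
Check: d/dz[17 \log{\left(z - 1 \right)} - \frac{63 \log{\left(z - \frac{1}{2} \right)}}{4} + \frac{29}{8 z - 4}] = \frac{5 z^{2} + 12 z}{4 z^{3} - 8 z^{2} + 5 z - 1}, which equals f(z).
F(5) = - \frac{63 \log{\left(\frac{9}{2} \right)}}{4} + \frac{29}{36} + 17 \log{\left(4 \right)}; F(5/2) = - \frac{63 \log{\left(2 \right)}}{4} + \frac{29}{16} + 17 \log{\left(\frac{3}{2} \right)}.
Integral = F(5) - F(5/2) = - \frac{63 \log{\left(\frac{9}{2} \right)}}{4} - 17 \log{\left(\frac{3}{2} \right)} - \frac{145}{144} + \frac{63 \log{\left(2 \right)}}{4} + 17 \log{\left(4 \right)}.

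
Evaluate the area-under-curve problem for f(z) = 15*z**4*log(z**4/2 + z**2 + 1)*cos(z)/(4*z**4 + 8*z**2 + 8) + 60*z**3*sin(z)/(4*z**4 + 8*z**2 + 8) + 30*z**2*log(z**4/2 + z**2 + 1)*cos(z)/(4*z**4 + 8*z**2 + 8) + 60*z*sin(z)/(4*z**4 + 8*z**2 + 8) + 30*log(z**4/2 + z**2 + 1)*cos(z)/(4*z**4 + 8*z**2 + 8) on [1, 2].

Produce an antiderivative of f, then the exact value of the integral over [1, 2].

Antiderivative: F(z) = 15*log(z**4/2 + z**2 + 1)*sin(z)/4; value = -15*log(5/2)*sin(1)/4 + 15*log(13)*sin(2)/4

f has the shape u'v + uv' for u = 15*log(z**4/2 + z**2 + 1)/4 and v = sin(z) — it is the derivative of the product u*v.
F(z) = 15*log(z**4/2 + z**2 + 1)*sin(z)/4 is an antiderivative of f.
Check: d/dz[15*log(z**4/2 + z**2 + 1)*sin(z)/4] = (15*z**4*log(z**4/2 + z**2 + 1)*cos(z) + 60*z**3*sin(z) + 30*z**2*log(z**4/2 + z**2 + 1)*cos(z) + 60*z*sin(z) + 30*log(z**4/2 + z**2 + 1)*cos(z))/(4*z**4 + 8*z**2 + 8), which equals f(z).
F(2) = 15*log(13)*sin(2)/4; F(1) = 15*log(5/2)*sin(1)/4.
Integral = F(2) - F(1) = -15*log(5/2)*sin(1)/4 + 15*log(13)*sin(2)/4.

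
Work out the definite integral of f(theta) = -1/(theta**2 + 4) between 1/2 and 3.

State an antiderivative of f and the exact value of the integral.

Differentiate the proposed F(theta) back; it has to land on f(theta) exactly.
F(theta) = -atan(theta/2)/2 is an antiderivative of f.
Check: d/dtheta[-atan(theta/2)/2] = -1/(theta**2 + 4) = f(theta).
F(3) = -atan(3/2)/2; F(1/2) = -atan(1/4)/2.
Integral = F(3) - F(1/2) = -atan(3/2)/2 + atan(1/4)/2.

Antiderivative: F(theta) = -atan(theta/2)/2; value = -atan(3/2)/2 + atan(1/4)/2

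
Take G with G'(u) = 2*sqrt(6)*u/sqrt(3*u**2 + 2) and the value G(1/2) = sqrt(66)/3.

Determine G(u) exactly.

G(u) = 2*sqrt(6)*sqrt(3*u**2 + 2)/3

G'(u) matches the chain-rule pattern g'(h)*h' with inner function h(u) = 2*u**2 + 4/3; substituting w = h(u) collapses the integral.
A general antiderivative is 2*sqrt(2*u**2 + 4/3) + C.
The condition gives C = sqrt(66)/3 - (sqrt(66)/3) = 0.
So G(u) = 2*sqrt(6)*sqrt(3*u**2 + 2)/3.
Check: d/du[2*sqrt(6)*sqrt(3*u**2 + 2)/3] = 2*sqrt(6)*u/sqrt(3*u**2 + 2) = G'(u).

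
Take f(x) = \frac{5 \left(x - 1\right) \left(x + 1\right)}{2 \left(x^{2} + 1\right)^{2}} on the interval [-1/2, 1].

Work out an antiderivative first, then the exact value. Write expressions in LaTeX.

Recognize the product-rule pattern: f = u'v + uv' with u = - \frac{5 x}{2}, v = \frac{1}{x^{2} + 1}, so integration by parts undoes it.
F(x) = - \frac{5 x}{2 x^{2} + 2} is an antiderivative of f.
Check: d/dx[- \frac{5 x}{2 x^{2} + 2}] = \frac{5 x^{2} - 5}{2 x^{4} + 4 x^{2} + 2}, which equals f(x).
F(1) = - \frac{5}{4}; F(-1/2) = 1.
Integral = F(1) - F(-1/2) = - \frac{9}{4}.

Antiderivative: F(x) = - \frac{5 x}{2 x^{2} + 2}; value = - \frac{9}{4}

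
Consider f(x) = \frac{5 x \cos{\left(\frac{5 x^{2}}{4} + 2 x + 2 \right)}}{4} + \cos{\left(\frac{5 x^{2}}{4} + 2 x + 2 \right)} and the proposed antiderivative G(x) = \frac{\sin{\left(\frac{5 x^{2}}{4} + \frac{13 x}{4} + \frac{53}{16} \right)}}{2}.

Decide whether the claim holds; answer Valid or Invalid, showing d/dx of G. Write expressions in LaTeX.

Invalid: d/dx[G] - f = - \frac{5 x \cos{\left(\frac{5 x^{2}}{4} + 2 x + 2 \right)}}{4} + \frac{5 x \cos{\left(\frac{5 x^{2}}{4} + \frac{13 x}{4} + \frac{53}{16} \right)}}{4} - \cos{\left(\frac{5 x^{2}}{4} + 2 x + 2 \right)} + \frac{13 \cos{\left(\frac{5 x^{2}}{4} + \frac{13 x}{4} + \frac{53}{16} \right)}}{8}, which is not 0.

d/dx[G] = \frac{5 x \cos{\left(\frac{5 x^{2}}{4} + \frac{13 x}{4} + \frac{53}{16} \right)}}{4} + \frac{13 \cos{\left(\frac{5 x^{2}}{4} + \frac{13 x}{4} + \frac{53}{16} \right)}}{8}
d/dx[G] - f(x) = - \frac{5 x \cos{\left(\frac{5 x^{2}}{4} + 2 x + 2 \right)}}{4} + \frac{5 x \cos{\left(\frac{5 x^{2}}{4} + \frac{13 x}{4} + \frac{53}{16} \right)}}{4} - \cos{\left(\frac{5 x^{2}}{4} + 2 x + 2 \right)} + \frac{13 \cos{\left(\frac{5 x^{2}}{4} + \frac{13 x}{4} + \frac{53}{16} \right)}}{8} != 0.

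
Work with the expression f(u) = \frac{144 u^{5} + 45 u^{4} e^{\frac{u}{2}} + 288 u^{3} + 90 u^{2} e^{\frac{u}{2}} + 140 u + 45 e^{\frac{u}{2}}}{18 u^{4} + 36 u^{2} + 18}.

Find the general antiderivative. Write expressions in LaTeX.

F(u) = 4 u^{2} + 5 e^{\frac{u}{2}} + \frac{1}{9 u^{2} + 9} + C

For F(u) to be correct the identity F'(u) - f(u) = 0 must hold.
Check: d/du[4 u^{2} + 5 e^{\frac{u}{2}} + \frac{1}{9 u^{2} + 9}] = \frac{144 u^{5} + 45 u^{4} e^{\frac{u}{2}} + 288 u^{3} + 90 u^{2} e^{\frac{u}{2}} + 140 u + 45 e^{\frac{u}{2}}}{18 u^{4} + 36 u^{2} + 18} = f(u).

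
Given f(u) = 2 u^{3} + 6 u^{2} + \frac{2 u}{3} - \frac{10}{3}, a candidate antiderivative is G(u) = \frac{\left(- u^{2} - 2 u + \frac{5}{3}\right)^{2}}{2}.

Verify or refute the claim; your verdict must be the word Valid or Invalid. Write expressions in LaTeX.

d/du[G] = 2 u^{3} + 6 u^{2} + \frac{2 u}{3} - \frac{10}{3}
This equals f(u) exactly, so the claim holds.

Valid: G'(u) = f(u).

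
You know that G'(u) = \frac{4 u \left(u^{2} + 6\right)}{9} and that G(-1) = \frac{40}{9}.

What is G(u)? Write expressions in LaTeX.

G(u) = \frac{u^{4}}{9} + \frac{4 u^{2}}{3} + 3

The substitution w = - \frac{u^{2}}{3} - 2 works: G'(u) is exactly (dG/dw)*(dw/du) for that inner function.
A general antiderivative is \left(- \frac{u^{2}}{3} - 2\right)^{2} + C.
The condition gives C = \frac{40}{9} - (\frac{49}{9}) = -1.
So G(u) = \frac{u^{4}}{9} + \frac{4 u^{2}}{3} + 3.
Check: d/du[\frac{u^{4}}{9} + \frac{4 u^{2}}{3} + 3] = \frac{4 u^{3}}{9} + \frac{8 u}{3}, which equals G'(u).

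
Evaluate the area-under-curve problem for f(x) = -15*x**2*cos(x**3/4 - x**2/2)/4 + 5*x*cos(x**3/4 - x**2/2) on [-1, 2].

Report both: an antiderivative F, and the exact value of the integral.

f matches the chain-rule pattern g'(h)*h' with inner function h(x) = x**3/4 - x**2/2; substituting u = h(x) collapses the integral.
F(x) = -5*sin(x**3/4 - x**2/2) is an antiderivative of f.
Check: d/dx[-5*sin(x**3/4 - x**2/2)] = -15*x**2*cos(x**3/4 - x**2/2)/4 + 5*x*cos(x**3/4 - x**2/2) = f(x).
F(2) = 0; F(-1) = 5*sin(3/4).
Integral = F(2) - F(-1) = -5*sin(3/4).

Antiderivative: F(x) = -5*sin(x**3/4 - x**2/2); value = -5*sin(3/4)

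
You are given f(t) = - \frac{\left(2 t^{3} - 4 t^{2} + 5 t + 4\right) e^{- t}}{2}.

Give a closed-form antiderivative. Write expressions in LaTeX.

f has the shape u'v + uv' for u = t^{3} + t^{2} + \frac{9 t}{2} + \frac{13}{2} and v = e^{- t} — it is the derivative of the product u*v.
Check: d/dt[t^{3} e^{- t} + t^{2} e^{- t} + \frac{9 t e^{- t}}{2} + \frac{13 e^{- t}}{2}] = \frac{\left(- 2 t^{3} + 4 t^{2} - 5 t - 4\right) e^{- t}}{2}, which equals f(t).

An antiderivative is F(t) = t^{3} e^{- t} + t^{2} e^{- t} + \frac{9 t e^{- t}}{2} + \frac{13 e^{- t}}{2}.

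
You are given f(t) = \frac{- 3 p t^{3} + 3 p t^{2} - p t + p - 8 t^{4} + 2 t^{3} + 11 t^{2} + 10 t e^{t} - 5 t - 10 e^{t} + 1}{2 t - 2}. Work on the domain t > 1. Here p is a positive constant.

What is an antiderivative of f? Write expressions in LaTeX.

An antiderivative is F(t) = - \frac{p t^{3}}{2} - \frac{p t}{2} - t^{4} - t^{3} + \frac{5 t^{2}}{4} + 5 e^{t} + \frac{\log{\left(\frac{3 t}{2} - \frac{3}{2} \right)}}{2}.

A first test for any F(t): its t-derivative must equal f(t) identically.
Check: d/dt[- \frac{p t^{3}}{2} - \frac{p t}{2} - t^{4} - t^{3} + \frac{5 t^{2}}{4} + 5 e^{t} + \frac{\log{\left(\frac{3 t}{2} - \frac{3}{2} \right)}}{2}] = \frac{- 3 p t^{3} + 3 p t^{2} - p t + p - 8 t^{4} + 2 t^{3} + 11 t^{2} + 10 t e^{t} - 5 t - 10 e^{t} + 1}{2 t - 2} = f(t).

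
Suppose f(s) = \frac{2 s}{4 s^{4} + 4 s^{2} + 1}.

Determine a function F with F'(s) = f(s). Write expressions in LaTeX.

An antiderivative is F(s) = - \frac{1}{2 \left(2 s^{2} + 1\right)}.

The substitution u = 2 s^{2} + 1 works: f is exactly (dF/du)*(du/ds) for that inner function.
Check: d/ds[- \frac{1}{2 \left(2 s^{2} + 1\right)}] = \frac{2 s}{4 s^{4} + 4 s^{2} + 1} = f(s).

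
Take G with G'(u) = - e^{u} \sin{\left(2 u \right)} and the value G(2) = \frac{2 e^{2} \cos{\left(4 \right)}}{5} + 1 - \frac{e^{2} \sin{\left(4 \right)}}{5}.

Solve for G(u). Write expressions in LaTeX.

G(u) = \frac{- e^{u} \sin{\left(2 u \right)} + 2 e^{u} \cos{\left(2 u \right)} + 5}{5}

Whatever form G(u) takes, its d/du must return the stated G'(u).
A general antiderivative is - \frac{e^{u} \sin{\left(2 u \right)}}{5} + \frac{2 e^{u} \cos{\left(2 u \right)}}{5} + C.
The condition gives C = \frac{2 e^{2} \cos{\left(4 \right)}}{5} + 1 - \frac{e^{2} \sin{\left(4 \right)}}{5} - (\frac{2 e^{2} \cos{\left(4 \right)}}{5} - \frac{e^{2} \sin{\left(4 \right)}}{5}) = 1.
So G(u) = \frac{- e^{u} \sin{\left(2 u \right)} + 2 e^{u} \cos{\left(2 u \right)} + 5}{5}.
Check: d/du[\frac{- e^{u} \sin{\left(2 u \right)} + 2 e^{u} \cos{\left(2 u \right)} + 5}{5}] = - e^{u} \sin{\left(2 u \right)} = G'(u).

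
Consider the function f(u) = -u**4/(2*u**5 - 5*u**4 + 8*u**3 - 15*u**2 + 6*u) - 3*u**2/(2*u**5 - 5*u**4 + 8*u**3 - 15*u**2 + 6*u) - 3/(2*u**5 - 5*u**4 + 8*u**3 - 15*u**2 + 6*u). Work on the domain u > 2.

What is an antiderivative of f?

An antiderivative is F(u) = -log(u)/2 - 31*log(u - 2)/42 + 61*log(u - 1/2)/78 - 2*log(u**2 + 3)/91 - 5*sqrt(3)*atan(sqrt(3)*u/3)/91.

The denominator factors as u*(u - 2)*(2*u - 1)*(u**2 + 3); partial fractions split f into directly integrable pieces: -(4*u + 15)/(91*(u**2 + 3)) + 61/(39*(2*u - 1)) - 31/(42*(u - 2)) - 1/(2*u).
Check: d/du[-log(u)/2 - 31*log(u - 2)/42 + 61*log(u - 1/2)/78 - 2*log(u**2 + 3)/91 - 5*sqrt(3)*atan(sqrt(3)*u/3)/91] = (-u**4 - 3*u**2 - 3)/(2*u**5 - 5*u**4 + 8*u**3 - 15*u**2 + 6*u), which equals f(u).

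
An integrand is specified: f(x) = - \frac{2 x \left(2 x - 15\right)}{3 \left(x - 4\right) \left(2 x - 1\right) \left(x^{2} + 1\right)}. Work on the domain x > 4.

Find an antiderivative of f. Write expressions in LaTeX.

The denominator factors as 3 \left(x - 4\right) \left(2 x - 1\right) \left(x^{2} + 1\right); partial fractions split f into directly integrable pieces: \frac{2 \left(48 x - 131\right)}{255 \left(x^{2} + 1\right)} - \frac{16}{15 \left(2 x - 1\right)} + \frac{8}{51 \left(x - 4\right)}.
Check: d/dx[\frac{2 \left(20 \log{\left(x - 4 \right)} - 68 \log{\left(x - \frac{1}{2} \right)} + 24 \log{\left(x^{2} + 1 \right)} - 131 \operatorname{atan}{\left(x \right)}\right)}{255}] = \frac{- 4 x^{2} + 30 x}{6 x^{4} - 27 x^{3} + 18 x^{2} - 27 x + 12}, which equals f(x).

An antiderivative is F(x) = \frac{2 \left(20 \log{\left(x - 4 \right)} - 68 \log{\left(x - \frac{1}{2} \right)} + 24 \log{\left(x^{2} + 1 \right)} - 131 \operatorname{atan}{\left(x \right)}\right)}{255}.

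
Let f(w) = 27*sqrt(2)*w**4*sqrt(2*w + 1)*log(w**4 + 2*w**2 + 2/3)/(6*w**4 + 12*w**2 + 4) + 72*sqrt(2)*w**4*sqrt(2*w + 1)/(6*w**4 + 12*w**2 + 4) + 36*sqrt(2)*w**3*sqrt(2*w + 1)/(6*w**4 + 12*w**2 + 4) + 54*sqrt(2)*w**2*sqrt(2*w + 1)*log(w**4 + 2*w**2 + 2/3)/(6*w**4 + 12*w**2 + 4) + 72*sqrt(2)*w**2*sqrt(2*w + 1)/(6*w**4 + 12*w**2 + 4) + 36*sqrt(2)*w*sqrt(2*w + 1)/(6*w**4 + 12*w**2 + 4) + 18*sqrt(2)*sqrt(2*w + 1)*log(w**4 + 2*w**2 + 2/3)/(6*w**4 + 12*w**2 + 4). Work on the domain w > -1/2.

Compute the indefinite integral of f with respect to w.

f has the shape u'v + uv' for u = 3*(4*w + 2)**(3/2)/4 and v = log(w**4 + 2*w**2 + 2/3) — it is the derivative of the product u*v.
Check: d/dw[3*sqrt(2)*(2*w + 1)**(3/2)*log(w**4 + 2*w**2 + 2/3)/2] = (27*sqrt(2)*w**4*sqrt(2*w + 1)*log(w**4 + 2*w**2 + 2/3) + 72*sqrt(2)*w**4*sqrt(2*w + 1) + 36*sqrt(2)*w**3*sqrt(2*w + 1) + 54*sqrt(2)*w**2*sqrt(2*w + 1)*log(w**4 + 2*w**2 + 2/3) + 72*sqrt(2)*w**2*sqrt(2*w + 1) + 36*sqrt(2)*w*sqrt(2*w + 1) + 18*sqrt(2)*sqrt(2*w + 1)*log(w**4 + 2*w**2 + 2/3))/(6*w**4 + 12*w**2 + 4), which equals f(w).

F(w) = 3*sqrt(2)*(2*w + 1)**(3/2)*log(w**4 + 2*w**2 + 2/3)/2 + C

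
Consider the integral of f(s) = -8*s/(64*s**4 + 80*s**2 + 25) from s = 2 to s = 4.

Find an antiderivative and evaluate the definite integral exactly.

Antiderivative: F(s) = 1/(16*s**2 + 10); value = -48/4921

The substitution u = 4*s**2 + 5/2 works: f is exactly (dF/du)*(du/ds) for that inner function.
F(s) = 1/(16*s**2 + 10) is an antiderivative of f.
Check: d/ds[1/(16*s**2 + 10)] = -8*s/(64*s**4 + 80*s**2 + 25) = f(s).
F(4) = 1/266; F(2) = 1/74.
Integral = F(4) - F(2) = -48/4921.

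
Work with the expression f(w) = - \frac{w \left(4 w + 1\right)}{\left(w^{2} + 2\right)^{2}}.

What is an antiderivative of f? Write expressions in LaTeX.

A first test for any F(w): its w-derivative must equal f(w) identically.
Check: d/dw[\frac{- 2 \sqrt{2} w^{2} \operatorname{atan}{\left(\frac{\sqrt{2} w}{2} \right)} + 4 w - 4 \sqrt{2} \operatorname{atan}{\left(\frac{\sqrt{2} w}{2} \right)} + 1}{2 w^{2} + 4}] = \frac{- 4 w^{2} - w}{w^{4} + 4 w^{2} + 4}, which equals f(w).

An antiderivative is F(w) = \frac{- 2 \sqrt{2} w^{2} \operatorname{atan}{\left(\frac{\sqrt{2} w}{2} \right)} + 4 w - 4 \sqrt{2} \operatorname{atan}{\left(\frac{\sqrt{2} w}{2} \right)} + 1}{2 w^{2} + 4}.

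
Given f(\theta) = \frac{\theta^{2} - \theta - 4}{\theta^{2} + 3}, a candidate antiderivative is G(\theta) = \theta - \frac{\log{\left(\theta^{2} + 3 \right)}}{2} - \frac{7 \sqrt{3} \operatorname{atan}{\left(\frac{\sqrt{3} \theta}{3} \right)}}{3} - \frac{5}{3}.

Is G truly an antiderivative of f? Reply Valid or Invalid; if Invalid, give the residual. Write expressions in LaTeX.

d/d\theta[G] = \frac{\theta^{2} - \theta - 4}{\theta^{2} + 3}
This equals f(\theta) exactly, so the claim holds.

Valid - the claim checks out under differentiation.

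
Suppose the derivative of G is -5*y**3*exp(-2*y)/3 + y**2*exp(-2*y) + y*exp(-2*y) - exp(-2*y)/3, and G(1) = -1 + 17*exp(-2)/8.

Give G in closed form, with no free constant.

G'(y) has the shape u'v + uv' for u = 5*y**3/6 + 3*y**2/4 + y/4 + 7/24 and v = exp(-2*y) — it is the derivative of the product u*v.
A general antiderivative is (20*y**3 + 18*y**2 + 6*y + 7)*exp(-2*y)/24 + C.
The condition gives C = -1 + 17*exp(-2)/8 - (17*exp(-2)/8) = -1.
So G(y) = (20*y**3 + 18*y**2 + 6*y + 7)*exp(-2*y)/24 - 1.
Check: d/dy[(20*y**3 + 18*y**2 + 6*y + 7)*exp(-2*y)/24 - 1] = (-5*y**3 + 3*y**2 + 3*y - 1)*exp(-2*y)/3, which equals G'(y).

G(y) = (20*y**3 + 18*y**2 + 6*y + 7)*exp(-2*y)/24 - 1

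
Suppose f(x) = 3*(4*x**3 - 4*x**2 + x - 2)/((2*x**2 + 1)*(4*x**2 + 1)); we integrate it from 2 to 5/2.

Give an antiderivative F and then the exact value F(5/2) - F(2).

A first test for any F(x): its x-derivative must equal f(x) identically.
F(x) = 3*log(2*x**2 + 1)/4 - 3*atan(2*x) is an antiderivative of f.
Check: d/dx[3*log(2*x**2 + 1)/4 - 3*atan(2*x)] = (12*x**3 - 12*x**2 + 3*x - 6)/(8*x**4 + 6*x**2 + 1), which equals f(x).
F(5/2) = -3*atan(5) + 3*log(27/2)/4; F(2) = -3*atan(4) + 3*log(9)/4.
Integral = F(5/2) - F(2) = -3*atan(5) - 3*log(9)/4 + 3*log(27/2)/4 + 3*atan(4).

Antiderivative: F(x) = 3*log(2*x**2 + 1)/4 - 3*atan(2*x); value = -3*atan(5) - 3*log(9)/4 + 3*log(27/2)/4 + 3*atan(4)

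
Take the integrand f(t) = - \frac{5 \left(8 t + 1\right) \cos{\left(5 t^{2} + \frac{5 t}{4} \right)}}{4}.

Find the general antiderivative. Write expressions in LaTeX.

The substitution u = 5 t^{2} + \frac{5 t}{4} works: f is exactly (dF/du)*(du/dt) for that inner function.
Check: d/dt[- \sin{\left(5 t^{2} + \frac{5 t}{4} \right)}] = - 10 t \cos{\left(5 t^{2} + \frac{5 t}{4} \right)} - \frac{5 \cos{\left(5 t^{2} + \frac{5 t}{4} \right)}}{4}, which equals f(t).

F(t) = - \sin{\left(5 t^{2} + \frac{5 t}{4} \right)} + C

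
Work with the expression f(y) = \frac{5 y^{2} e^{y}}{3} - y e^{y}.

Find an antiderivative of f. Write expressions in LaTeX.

An antiderivative is F(y) = \frac{5 y^{2} e^{y}}{3} - \frac{13 y e^{y}}{3} + \frac{13 e^{y}}{3}.

f has the shape u'v + uv' for u = \frac{5 y^{2}}{3} - \frac{13 y}{3} + \frac{13}{3} and v = e^{y} — it is the derivative of the product u*v.
Check: d/dy[\frac{5 y^{2} e^{y}}{3} - \frac{13 y e^{y}}{3} + \frac{13 e^{y}}{3}] = \frac{5 y^{2} e^{y}}{3} - y e^{y} = f(y).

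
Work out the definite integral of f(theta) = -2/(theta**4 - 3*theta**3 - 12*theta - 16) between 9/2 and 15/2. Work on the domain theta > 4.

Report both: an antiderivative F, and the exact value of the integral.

Factor the denominator ((theta - 4)*(theta + 1)*(theta**2 + 4)) and decompose: f = -(3*theta - 8)/(50*(theta**2 + 4)) + 2/(25*(theta + 1)) - 1/(50*(theta - 4)); each piece integrates to a log, atan, or power term.
F(theta) = -log(theta - 4)/50 + 2*log(theta + 1)/25 - 3*log(theta**2 + 4)/100 + 2*atan(theta/2)/25 is an antiderivative of f.
Check: d/dtheta[-log(theta - 4)/50 + 2*log(theta + 1)/25 - 3*log(theta**2 + 4)/100 + 2*atan(theta/2)/25] = -2/(theta**4 - 3*theta**3 - 12*theta - 16) = f(theta).
F(15/2) = -3*log(241/4)/100 - log(7/2)/50 + 2*atan(15/4)/25 + 2*log(17/2)/25; F(9/2) = -3*log(97/4)/100 + log(2)/50 + 2*atan(9/4)/25 + 2*log(11/2)/25.
Integral = F(15/2) - F(9/2) = -2*log(11/2)/25 - 3*log(241/4)/100 - 2*atan(9/4)/25 - log(7/2)/50 - log(2)/50 + 3*log(97/4)/100 + 2*atan(15/4)/25 + 2*log(17/2)/25.

Antiderivative: F(theta) = -log(theta - 4)/50 + 2*log(theta + 1)/25 - 3*log(theta**2 + 4)/100 + 2*atan(theta/2)/25; value = -2*log(11/2)/25 - 3*log(241/4)/100 - 2*atan(9/4)/25 - log(7/2)/50 - log(2)/50 + 3*log(97/4)/100 + 2*atan(15/4)/25 + 2*log(17/2)/25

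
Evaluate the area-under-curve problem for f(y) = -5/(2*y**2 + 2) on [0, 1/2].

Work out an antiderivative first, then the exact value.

For F(y) to be correct the identity F'(y) - f(y) = 0 must hold.
F(y) = -5*atan(y)/2 is an antiderivative of f.
Check: d/dy[-5*atan(y)/2] = -5/(2*y**2 + 2) = f(y).
F(1/2) = -5*atan(1/2)/2; F(0) = 0.
Integral = F(1/2) - F(0) = -5*atan(1/2)/2.

Antiderivative: F(y) = -5*atan(y)/2; value = -5*atan(1/2)/2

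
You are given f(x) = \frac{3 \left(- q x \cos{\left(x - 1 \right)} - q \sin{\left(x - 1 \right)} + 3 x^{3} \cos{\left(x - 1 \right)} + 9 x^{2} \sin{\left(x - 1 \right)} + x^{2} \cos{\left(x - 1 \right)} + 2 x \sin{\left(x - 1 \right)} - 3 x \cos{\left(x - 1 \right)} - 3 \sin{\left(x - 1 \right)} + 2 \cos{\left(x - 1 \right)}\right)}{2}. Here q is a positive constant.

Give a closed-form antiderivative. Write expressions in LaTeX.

An antiderivative is F(x) = \frac{3 \left(- q x + 3 x^{3} + x^{2} - 3 x + 2\right) \sin{\left(x - 1 \right)}}{2}.

Recognize the product-rule pattern: f = u'v + uv' with u = - \frac{3 q x}{2} + \frac{9 x^{3}}{2} + \frac{3 x^{2}}{2} - \frac{9 x}{2} + 3, v = \sin{\left(x - 1 \right)}, so integration by parts undoes it.
Check: d/dx[\frac{3 \left(- q x + 3 x^{3} + x^{2} - 3 x + 2\right) \sin{\left(x - 1 \right)}}{2}] = - \frac{3 q x \cos{\left(x - 1 \right)}}{2} - \frac{3 q \sin{\left(x - 1 \right)}}{2} + \frac{9 x^{3} \cos{\left(x - 1 \right)}}{2} + \frac{27 x^{2} \sin{\left(x - 1 \right)}}{2} + \frac{3 x^{2} \cos{\left(x - 1 \right)}}{2} + 3 x \sin{\left(x - 1 \right)} - \frac{9 x \cos{\left(x - 1 \right)}}{2} - \frac{9 \sin{\left(x - 1 \right)}}{2} + 3 \cos{\left(x - 1 \right)}, which equals f(x).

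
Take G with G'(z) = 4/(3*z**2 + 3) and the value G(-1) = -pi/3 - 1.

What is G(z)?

Check a candidate G(z) by differentiating: d/dz[G] must match the given G'(z).
A general antiderivative is 4*atan(z)/3 + C.
The condition gives C = -pi/3 - 1 - (-pi/3) = -1.
So G(z) = (4*atan(z) - 3)/3.
Check: d/dz[(4*atan(z) - 3)/3] = 4/(3*z**2 + 3) = G'(z).

G(z) = (4*atan(z) - 3)/3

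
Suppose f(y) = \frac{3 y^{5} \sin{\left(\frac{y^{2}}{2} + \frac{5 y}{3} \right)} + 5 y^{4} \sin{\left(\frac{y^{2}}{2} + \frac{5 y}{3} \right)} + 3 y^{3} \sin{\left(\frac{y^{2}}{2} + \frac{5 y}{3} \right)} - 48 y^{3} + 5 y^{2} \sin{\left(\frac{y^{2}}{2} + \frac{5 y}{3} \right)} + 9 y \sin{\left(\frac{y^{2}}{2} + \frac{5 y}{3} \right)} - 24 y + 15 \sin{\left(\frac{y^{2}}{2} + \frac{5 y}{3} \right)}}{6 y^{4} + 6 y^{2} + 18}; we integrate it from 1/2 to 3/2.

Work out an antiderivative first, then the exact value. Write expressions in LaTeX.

A candidate is checked by its d/dy: the result must match f(y).
F(y) = - 2 \log{\left(y^{4} + y^{2} + 3 \right)} - \frac{\cos{\left(\frac{y^{2}}{2} + \frac{5 y}{3} \right)}}{2} is an antiderivative of f.
Check: d/dy[- 2 \log{\left(y^{4} + y^{2} + 3 \right)} - \frac{\cos{\left(\frac{y^{2}}{2} + \frac{5 y}{3} \right)}}{2}] = \frac{3 y^{5} \sin{\left(\frac{y^{2}}{2} + \frac{5 y}{3} \right)} + 5 y^{4} \sin{\left(\frac{y^{2}}{2} + \frac{5 y}{3} \right)} + 3 y^{3} \sin{\left(\frac{y^{2}}{2} + \frac{5 y}{3} \right)} - 48 y^{3} + 5 y^{2} \sin{\left(\frac{y^{2}}{2} + \frac{5 y}{3} \right)} + 9 y \sin{\left(\frac{y^{2}}{2} + \frac{5 y}{3} \right)} - 24 y + 15 \sin{\left(\frac{y^{2}}{2} + \frac{5 y}{3} \right)}}{6 y^{4} + 6 y^{2} + 18} = f(y).
F(3/2) = - 2 \log{\left(\frac{165}{16} \right)} - \frac{\cos{\left(\frac{29}{8} \right)}}{2}; F(1/2) = - 2 \log{\left(\frac{53}{16} \right)} - \frac{\cos{\left(\frac{23}{24} \right)}}{2}.
Integral = F(3/2) - F(1/2) = - 2 \log{\left(\frac{165}{16} \right)} + \frac{\cos{\left(\frac{23}{24} \right)}}{2} - \frac{\cos{\left(\frac{29}{8} \right)}}{2} + 2 \log{\left(\frac{53}{16} \right)}.

Antiderivative: F(y) = - 2 \log{\left(y^{4} + y^{2} + 3 \right)} - \frac{\cos{\left(\frac{y^{2}}{2} + \frac{5 y}{3} \right)}}{2}; value = - 2 \log{\left(\frac{165}{16} \right)} + \frac{\cos{\left(\frac{23}{24} \right)}}{2} - \frac{\cos{\left(\frac{29}{8} \right)}}{2} + 2 \log{\left(\frac{53}{16} \right)}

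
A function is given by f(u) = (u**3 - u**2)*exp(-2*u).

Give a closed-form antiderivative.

Recognize the product-rule pattern: f = v'r + vr' with v = -u**3/2 - u**2/4 - u/4 - 1/8, r = exp(-2*u), so integration by parts undoes it.
Check: d/du[(-4*u**3 - 2*u**2 - 2*u - 1)*exp(-2*u)/8] = (u**3 - u**2)*exp(-2*u) = f(u).

An antiderivative is F(u) = (-4*u**3 - 2*u**2 - 2*u - 1)*exp(-2*u)/8.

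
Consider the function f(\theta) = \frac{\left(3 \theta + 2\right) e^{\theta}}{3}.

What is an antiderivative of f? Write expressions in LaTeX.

Recognize the product-rule pattern: f = u'v + uv' with u = \theta - \frac{1}{3}, v = e^{\theta}, so integration by parts undoes it.
Check: d/d\theta[\frac{\left(3 \theta - 1\right) e^{\theta}}{3}] = \theta e^{\theta} + \frac{2 e^{\theta}}{3}, which equals f(\theta).

An antiderivative is F(\theta) = \frac{\left(3 \theta - 1\right) e^{\theta}}{3}.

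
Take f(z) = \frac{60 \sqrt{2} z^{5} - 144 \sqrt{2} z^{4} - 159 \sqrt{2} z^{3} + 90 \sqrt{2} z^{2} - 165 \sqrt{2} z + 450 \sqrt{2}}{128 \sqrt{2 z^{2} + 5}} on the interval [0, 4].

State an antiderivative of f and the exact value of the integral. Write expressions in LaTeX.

Antiderivative: F(z) = \frac{3 \sqrt{2} \sqrt{2 z^{2} + 5} \left(2 z^{2} - 3 z - 10\right)^{2}}{256}; value = - \frac{75 \sqrt{10}}{64} + \frac{75 \sqrt{74}}{64}

f has the shape u'v + uv' for u = \frac{3 \sqrt{z^{2} + \frac{5}{2}}}{8} and v = \left(\frac{z^{2}}{2} - \frac{3 z}{4} - \frac{5}{2}\right)^{2} — it is the derivative of the product u*v.
F(z) = \frac{3 \sqrt{2} \sqrt{2 z^{2} + 5} \left(2 z^{2} - 3 z - 10\right)^{2}}{256} is an antiderivative of f.
Check: d/dz[\frac{3 \sqrt{2} \sqrt{2 z^{2} + 5} \left(2 z^{2} - 3 z - 10\right)^{2}}{256}] = \frac{60 \sqrt{2} z^{5} - 144 \sqrt{2} z^{4} - 159 \sqrt{2} z^{3} + 90 \sqrt{2} z^{2} - 165 \sqrt{2} z + 450 \sqrt{2}}{128 \sqrt{2 z^{2} + 5}} = f(z).
F(4) = \frac{75 \sqrt{74}}{64}; F(0) = \frac{75 \sqrt{10}}{64}.
Integral = F(4) - F(0) = - \frac{75 \sqrt{10}}{64} + \frac{75 \sqrt{74}}{64}.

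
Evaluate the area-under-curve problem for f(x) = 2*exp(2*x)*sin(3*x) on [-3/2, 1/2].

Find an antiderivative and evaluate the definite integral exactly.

An antiderivative F(x) passes only if d/dx[F] lands on f(x) exactly.
F(x) = 4*exp(2*x)*sin(3*x)/13 - 6*exp(2*x)*cos(3*x)/13 is an antiderivative of f.
Check: d/dx[4*exp(2*x)*sin(3*x)/13 - 6*exp(2*x)*cos(3*x)/13] = 2*exp(2*x)*sin(3*x) = f(x).
F(1/2) = -6*exp(1)*cos(3/2)/13 + 4*exp(1)*sin(3/2)/13; F(-3/2) = -6*exp(-3)*cos(9/2)/13 - 4*exp(-3)*sin(9/2)/13.
Integral = F(1/2) - F(-3/2) = -6*exp(1)*cos(3/2)/13 + 4*exp(-3)*sin(9/2)/13 + 6*exp(-3)*cos(9/2)/13 + 4*exp(1)*sin(3/2)/13.

Antiderivative: F(x) = 4*exp(2*x)*sin(3*x)/13 - 6*exp(2*x)*cos(3*x)/13; value = -6*exp(1)*cos(3/2)/13 + 4*exp(-3)*sin(9/2)/13 + 6*exp(-3)*cos(9/2)/13 + 4*exp(1)*sin(3/2)/13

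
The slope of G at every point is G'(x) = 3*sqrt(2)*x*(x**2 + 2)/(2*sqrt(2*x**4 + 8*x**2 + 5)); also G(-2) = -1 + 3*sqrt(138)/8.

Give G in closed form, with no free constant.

G(x) = 3*sqrt(x**4 + 4*x**2 + 5/2)/4 - 1

G'(x) matches the chain-rule pattern g'(h)*h' with inner function h(x) = x**4 + 4*x**2 + 5/2; substituting u = h(x) collapses the integral.
A general antiderivative is 3*sqrt(x**4 + 4*x**2 + 5/2)/4 + C.
The condition gives C = -1 + 3*sqrt(138)/8 - (3*sqrt(138)/8) = -1.
So G(x) = 3*sqrt(x**4 + 4*x**2 + 5/2)/4 - 1.
Check: d/dx[3*sqrt(x**4 + 4*x**2 + 5/2)/4 - 1] = (3*sqrt(2)*x**3 + 6*sqrt(2)*x)/(2*sqrt(2*x**4 + 8*x**2 + 5)), which equals G'(x).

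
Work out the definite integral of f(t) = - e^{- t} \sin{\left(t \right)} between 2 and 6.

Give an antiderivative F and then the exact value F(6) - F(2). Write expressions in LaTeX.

For F(t) to be correct the identity F'(t) - f(t) = 0 must hold.
F(t) = \frac{\left(\sin{\left(t \right)} + \cos{\left(t \right)}\right) e^{- t}}{2} is an antiderivative of f.
Check: d/dt[\frac{\left(\sin{\left(t \right)} + \cos{\left(t \right)}\right) e^{- t}}{2}] = - e^{- t} \sin{\left(t \right)} = f(t).
F(6) = \frac{\sin{\left(6 \right)}}{2 e^{6}} + \frac{\cos{\left(6 \right)}}{2 e^{6}}; F(2) = \frac{\cos{\left(2 \right)}}{2 e^{2}} + \frac{\sin{\left(2 \right)}}{2 e^{2}}.
Integral = F(6) - F(2) = - \frac{\sin{\left(2 \right)}}{2 e^{2}} + \frac{\sin{\left(6 \right)}}{2 e^{6}} + \frac{\cos{\left(6 \right)}}{2 e^{6}} - \frac{\cos{\left(2 \right)}}{2 e^{2}}.

Antiderivative: F(t) = \frac{\left(\sin{\left(t \right)} + \cos{\left(t \right)}\right) e^{- t}}{2}; value = - \frac{\sin{\left(2 \right)}}{2 e^{2}} + \frac{\sin{\left(6 \right)}}{2 e^{6}} + \frac{\cos{\left(6 \right)}}{2 e^{6}} - \frac{\cos{\left(2 \right)}}{2 e^{2}}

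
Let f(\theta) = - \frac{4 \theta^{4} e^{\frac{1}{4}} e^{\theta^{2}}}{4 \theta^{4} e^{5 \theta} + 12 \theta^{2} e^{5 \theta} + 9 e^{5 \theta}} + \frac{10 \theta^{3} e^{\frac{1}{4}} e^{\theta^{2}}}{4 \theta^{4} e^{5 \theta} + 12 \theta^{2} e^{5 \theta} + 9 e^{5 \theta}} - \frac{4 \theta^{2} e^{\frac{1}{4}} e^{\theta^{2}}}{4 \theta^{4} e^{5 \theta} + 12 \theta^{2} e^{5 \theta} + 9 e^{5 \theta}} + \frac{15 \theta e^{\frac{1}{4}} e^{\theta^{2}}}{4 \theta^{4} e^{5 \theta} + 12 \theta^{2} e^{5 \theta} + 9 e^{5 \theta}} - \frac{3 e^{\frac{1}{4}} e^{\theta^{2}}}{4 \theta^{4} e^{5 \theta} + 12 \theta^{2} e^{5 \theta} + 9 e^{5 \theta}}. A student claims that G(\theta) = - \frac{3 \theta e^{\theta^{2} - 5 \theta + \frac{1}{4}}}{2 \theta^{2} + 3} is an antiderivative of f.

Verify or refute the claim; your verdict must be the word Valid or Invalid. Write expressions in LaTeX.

Invalid: d/d\theta[G] - f = \frac{- 8 \theta^{4} e^{\frac{1}{4}} e^{\theta^{2}} + 20 \theta^{3} e^{\frac{1}{4}} e^{\theta^{2}} - 8 \theta^{2} e^{\frac{1}{4}} e^{\theta^{2}} + 30 \theta e^{\frac{1}{4}} e^{\theta^{2}} - 6 e^{\frac{1}{4}} e^{\theta^{2}}}{4 \theta^{4} e^{5 \theta} + 12 \theta^{2} e^{5 \theta} + 9 e^{5 \theta}}, which is not 0.

d/d\theta[G] = \frac{- 12 \theta^{4} e^{\frac{1}{4}} e^{- 5 \theta} e^{\theta^{2}} + 30 \theta^{3} e^{\frac{1}{4}} e^{- 5 \theta} e^{\theta^{2}} - 12 \theta^{2} e^{\frac{1}{4}} e^{- 5 \theta} e^{\theta^{2}} + 45 \theta e^{\frac{1}{4}} e^{- 5 \theta} e^{\theta^{2}} - 9 e^{\frac{1}{4}} e^{- 5 \theta} e^{\theta^{2}}}{4 \theta^{4} + 12 \theta^{2} + 9}
d/d\theta[G] - f(\theta) = \frac{- 8 \theta^{4} e^{\frac{1}{4}} e^{\theta^{2}} + 20 \theta^{3} e^{\frac{1}{4}} e^{\theta^{2}} - 8 \theta^{2} e^{\frac{1}{4}} e^{\theta^{2}} + 30 \theta e^{\frac{1}{4}} e^{\theta^{2}} - 6 e^{\frac{1}{4}} e^{\theta^{2}}}{4 \theta^{4} e^{5 \theta} + 12 \theta^{2} e^{5 \theta} + 9 e^{5 \theta}} != 0.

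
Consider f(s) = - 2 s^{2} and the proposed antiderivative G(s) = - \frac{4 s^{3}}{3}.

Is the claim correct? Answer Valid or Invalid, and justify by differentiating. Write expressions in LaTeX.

Invalid: d/ds[G] - f = - 2 s^{2}, which is not 0.

d/ds[G] = - 4 s^{2}
d/ds[G] - f(s) = - 2 s^{2} != 0.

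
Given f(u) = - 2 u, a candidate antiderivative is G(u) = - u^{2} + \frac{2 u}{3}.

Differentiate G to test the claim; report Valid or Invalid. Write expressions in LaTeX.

d/du[G] = \frac{2}{3} - 2 u
d/du[G] - f(u) = \frac{2}{3} != 0.

Invalid: d/du[G] - f = \frac{2}{3}, which is not 0.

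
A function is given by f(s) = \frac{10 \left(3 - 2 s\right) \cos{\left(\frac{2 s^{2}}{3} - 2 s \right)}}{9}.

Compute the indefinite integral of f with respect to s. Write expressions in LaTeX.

F(s) = - \frac{5 \sin{\left(\frac{2 s^{2}}{3} - 2 s \right)}}{3} + C

The substitution u = \frac{2 s^{2}}{3} - 2 s works: f is exactly (dF/du)*(du/ds) for that inner function.
Check: d/ds[- \frac{5 \sin{\left(\frac{2 s^{2}}{3} - 2 s \right)}}{3}] = - \frac{20 s \cos{\left(\frac{2 s^{2}}{3} - 2 s \right)}}{9} + \frac{10 \cos{\left(\frac{2 s^{2}}{3} - 2 s \right)}}{3}, which equals f(s).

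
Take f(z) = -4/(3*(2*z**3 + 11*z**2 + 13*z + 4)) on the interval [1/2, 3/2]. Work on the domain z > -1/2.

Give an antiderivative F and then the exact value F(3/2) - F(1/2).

Factor the denominator (3*(z + 1)*(z + 4)*(2*z + 1)) and decompose: f = -16/(21*(2*z + 1)) - 4/(63*(z + 4)) + 4/(9*(z + 1)); each piece integrates to a log, atan, or power term.
F(z) = 4*(-6*log(z + 1/2) + 7*log(z + 1) - log(z + 4))/63 is an antiderivative of f.
Check: d/dz[4*(-6*log(z + 1/2) + 7*log(z + 1) - log(z + 4))/63] = -4/(6*z**3 + 33*z**2 + 39*z + 12), which equals f(z).
F(3/2) = -8*log(2)/21 - 4*log(11/2)/63 + 4*log(5/2)/9; F(1/2) = -4*log(9/2)/63 + 4*log(3/2)/9.
Integral = F(3/2) - F(1/2) = -8*log(2)/21 - 4*log(3/2)/9 - 4*log(11/2)/63 + 4*log(9/2)/63 + 4*log(5/2)/9.

Antiderivative: F(z) = 4*(-6*log(z + 1/2) + 7*log(z + 1) - log(z + 4))/63; value = -8*log(2)/21 - 4*log(3/2)/9 - 4*log(11/2)/63 + 4*log(9/2)/63 + 4*log(5/2)/9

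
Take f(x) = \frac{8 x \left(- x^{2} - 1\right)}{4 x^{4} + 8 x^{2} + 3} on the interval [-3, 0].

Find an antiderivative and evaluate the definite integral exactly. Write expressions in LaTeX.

The substitution u = 2 x^{4} + 4 x^{2} + \frac{3}{2} works: f is exactly (dF/du)*(du/dx) for that inner function.
F(x) = - \frac{\log{\left(2 x^{4} + 4 x^{2} + \frac{3}{2} \right)}}{2} is an antiderivative of f.
Check: d/dx[- \frac{\log{\left(2 x^{4} + 4 x^{2} + \frac{3}{2} \right)}}{2}] = \frac{- 8 x^{3} - 8 x}{4 x^{4} + 8 x^{2} + 3}, which equals f(x).
F(0) = - \frac{\log{\left(\frac{3}{2} \right)}}{2}; F(-3) = - \frac{\log{\left(\frac{399}{2} \right)}}{2}.
Integral = F(0) - F(-3) = - \frac{\log{\left(\frac{3}{2} \right)}}{2} + \frac{\log{\left(\frac{399}{2} \right)}}{2}.

Antiderivative: F(x) = - \frac{\log{\left(2 x^{4} + 4 x^{2} + \frac{3}{2} \right)}}{2}; value = - \frac{\log{\left(\frac{3}{2} \right)}}{2} + \frac{\log{\left(\frac{399}{2} \right)}}{2}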